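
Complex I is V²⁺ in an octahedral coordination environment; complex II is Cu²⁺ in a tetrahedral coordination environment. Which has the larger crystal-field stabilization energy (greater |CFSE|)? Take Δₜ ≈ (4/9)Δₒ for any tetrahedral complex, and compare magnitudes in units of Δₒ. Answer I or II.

I

I: Group 5 minus oxidation state +2 gives a d³ configuration for V²⁺; For octahedral d³ the high- and low-spin configurations coincide; t₂g³ eg⁰, CFSE = -1.2Δₒ.
II: Group 11 minus oxidation state +2 gives a d⁹ configuration for Cu²⁺; With tetrahedral geometry the complex is necessarily high-spin; e⁴ t₂⁵, CFSE = -0.4Δₜ ≈ -0.18Δₒ.
So I has the larger |CFSE|.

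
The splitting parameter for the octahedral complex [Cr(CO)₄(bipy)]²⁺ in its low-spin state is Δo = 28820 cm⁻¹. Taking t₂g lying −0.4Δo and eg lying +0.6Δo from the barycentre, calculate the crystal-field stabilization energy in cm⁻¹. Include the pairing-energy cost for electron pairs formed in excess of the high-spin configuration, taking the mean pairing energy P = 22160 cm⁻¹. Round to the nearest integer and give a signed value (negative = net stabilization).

Ligand charges: 4×(+0) from CO and 1×(+0) from bipy sum to +0; with overall charge +2, Cr is +2.
Group 6 minus oxidation state +2 gives a d⁴ configuration for Cr²⁺.
The d⁴ electrons fill as t₂g⁴ eg⁰.
CFSE(orbital) = 4×(-0.4Δo) + 0×(0.6Δo) = -1.6Δo; with Δo = 28820 cm⁻¹ that is -46112 cm⁻¹.
High-spin d⁴ would be t₂g³ eg¹ with 0 pairs; low-spin has 1, so 1 excess pair costs +1P = +22160 cm⁻¹.
Overall CFSE = -46112 + 22160 = -23952 cm⁻¹.

-23952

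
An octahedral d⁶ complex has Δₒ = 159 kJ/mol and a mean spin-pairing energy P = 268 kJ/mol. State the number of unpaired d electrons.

Δₒ < P, so pairing is avoided: the ground state is high-spin.
Filling d⁶ accordingly: t₂g⁴ eg².
Unpaired electrons: 4.

4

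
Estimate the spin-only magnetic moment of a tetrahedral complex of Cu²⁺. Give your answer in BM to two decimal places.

1.73 BM

Cu is in group 11, so Cu²⁺ is d⁹ (11 − 2 = 9).
Tetrahedral splitting is small, so the complex is high-spin.
Configuration: e⁴ t₂⁵ → 1 unpaired electron.
μ(spin-only) = √[1(1+2)] = √3 ≈ 1.73 BM.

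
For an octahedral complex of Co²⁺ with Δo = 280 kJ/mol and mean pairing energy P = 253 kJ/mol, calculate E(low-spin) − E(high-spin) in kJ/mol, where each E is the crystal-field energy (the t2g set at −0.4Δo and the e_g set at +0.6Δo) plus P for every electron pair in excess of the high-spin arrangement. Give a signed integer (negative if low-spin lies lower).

Co²⁺: group 9, so d-count = 9 − 2 = 7.
In the high-spin limit (t2g^5 e_g^2) the orbital term is -0.8Δo = -224 kJ/mol, with no excess pairing.
Low-spin t2g^6 e_g^1 gives -1.8Δo = -504 kJ/mol, but forming 1 extra pair costs 1P = 253 kJ/mol, so E(LS) = -504 + 253 = -251 kJ/mol.
Thus E(LS) − E(HS) = -27 kJ/mol.

-27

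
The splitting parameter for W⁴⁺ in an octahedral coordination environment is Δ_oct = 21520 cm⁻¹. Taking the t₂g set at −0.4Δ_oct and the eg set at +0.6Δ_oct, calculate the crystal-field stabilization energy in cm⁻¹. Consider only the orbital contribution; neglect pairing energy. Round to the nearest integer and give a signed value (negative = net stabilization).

W sits in group 6; removing 4 electrons leaves W⁴⁺ with 6 − 4 = 2 d electrons.
Configuration: t₂g² eg⁰.
The orbital stabilization is -0.8Δ_oct = -0.8 × 21520 = -17216 cm⁻¹.

-17216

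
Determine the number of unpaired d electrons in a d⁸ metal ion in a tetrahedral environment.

2

With tetrahedral geometry the complex is necessarily high-spin.
Configuration: e^4 t2^4, giving 2 unpaired electrons.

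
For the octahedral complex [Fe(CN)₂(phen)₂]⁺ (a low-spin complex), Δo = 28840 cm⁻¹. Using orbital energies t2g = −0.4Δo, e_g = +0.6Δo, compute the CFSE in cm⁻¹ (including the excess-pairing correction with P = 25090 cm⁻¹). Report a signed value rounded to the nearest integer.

-7500

Ligand charges: 2×(-1) from CN⁻ and 2×(+0) from phen sum to -2; with overall charge +1, Fe is +3.
Group 8 minus oxidation state +3 gives a d⁵ configuration for Fe³⁺.
Configuration: t2g^5 e_g^0.
CFSE(orbital) = 5×(-0.4Δo) + 0×(0.6Δo) = -2.0Δo; with Δo = 28840 cm⁻¹ that is -57680 cm⁻¹.
Pairing penalty: 2 pairs vs 0 in the high-spin reference → 2 extra × P = 50180 cm⁻¹.
Overall CFSE = -57680 + 50180 = -7500 cm⁻¹.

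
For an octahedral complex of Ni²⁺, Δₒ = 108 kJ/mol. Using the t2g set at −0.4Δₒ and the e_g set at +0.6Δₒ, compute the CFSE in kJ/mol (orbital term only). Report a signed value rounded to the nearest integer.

-130

Ni²⁺: group 10, so d-count = 10 − 2 = 8.
For octahedral d⁸ the high- and low-spin configurations coincide.
Configuration: t2g^6 e_g^2.
Orbital CFSE = 6(-0.4) + 2(0.6) = -1.2Δₒ = -1.2 × 108 = -130 kJ/mol.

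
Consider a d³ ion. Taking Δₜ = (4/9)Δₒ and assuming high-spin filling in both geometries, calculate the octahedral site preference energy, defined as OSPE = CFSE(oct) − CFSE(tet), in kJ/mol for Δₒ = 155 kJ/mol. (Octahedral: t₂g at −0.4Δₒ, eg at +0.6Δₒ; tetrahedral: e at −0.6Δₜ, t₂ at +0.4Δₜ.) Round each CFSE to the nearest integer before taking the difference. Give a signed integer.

-131

In an octahedral site d³ (HS) is t₂g³ eg⁰, giving CFSE(oct) = -1.2Δₒ = -186 kJ/mol.
In a tetrahedral site the filling is e² t₂¹: CFSE(tet) = -0.8Δₜ = -0.8 × (4/9)(155) = -55 kJ/mol.
OSPE = CFSE(oct) − CFSE(tet) = -186 − (-55) = -131 kJ/mol.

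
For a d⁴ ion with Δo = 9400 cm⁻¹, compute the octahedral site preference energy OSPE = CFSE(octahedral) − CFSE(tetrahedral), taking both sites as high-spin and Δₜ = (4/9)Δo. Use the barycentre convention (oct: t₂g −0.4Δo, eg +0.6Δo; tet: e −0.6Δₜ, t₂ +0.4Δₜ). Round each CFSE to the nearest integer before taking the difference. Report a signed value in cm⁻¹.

-3969

Octahedral high-spin t2g^3 e_g^1: CFSE = -0.6 × 9400 = -5640 cm⁻¹.
Tetrahedral: e^2 t2^2, CFSE = 2(−0.6) + 2(+0.4) = -0.4Δₜ = -0.4 × (4/9) × 9400 = -1671 cm⁻¹.
OSPE = -5640 − (-1671) = -3969 cm⁻¹.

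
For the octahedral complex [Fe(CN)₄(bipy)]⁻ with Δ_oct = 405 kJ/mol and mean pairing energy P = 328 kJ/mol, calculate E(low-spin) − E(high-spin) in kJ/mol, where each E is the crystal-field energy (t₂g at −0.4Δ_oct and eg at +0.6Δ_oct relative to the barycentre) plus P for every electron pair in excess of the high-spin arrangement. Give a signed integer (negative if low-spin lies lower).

Ligand charges: 4×(-1) from CN⁻ and 1×(+0) from bipy sum to -4; with overall charge -1, Fe is +3.
Group 8 minus oxidation state +3 gives a d⁵ configuration for Fe³⁺.
In the high-spin limit (t₂g³ eg²) the orbital term is 0.0Δ_oct = 0 kJ/mol, with no excess pairing.
For low-spin the configuration is t₂g⁵ eg⁰: orbital energy -2.0 × 405 = -810 kJ/mol, and 2 additional pairs relative to high-spin add 656 kJ/mol, giving -154 kJ/mol.
E(LS) − E(HS) = -154 − (0) = -154 kJ/mol.

-154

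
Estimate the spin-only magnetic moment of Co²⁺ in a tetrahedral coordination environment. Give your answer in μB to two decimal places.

Co is in group 9, so Co²⁺ is d⁷ (9 − 2 = 7).
Tetrahedral fields are weak (Δₜ ≈ 4/9 Δₒ), so electrons fill high-spin.
Configuration: e⁴ t₂³ → 3 unpaired electrons.
μ(spin-only) = √[3(3+2)] = √15 ≈ 3.87 μB.

3.87 μB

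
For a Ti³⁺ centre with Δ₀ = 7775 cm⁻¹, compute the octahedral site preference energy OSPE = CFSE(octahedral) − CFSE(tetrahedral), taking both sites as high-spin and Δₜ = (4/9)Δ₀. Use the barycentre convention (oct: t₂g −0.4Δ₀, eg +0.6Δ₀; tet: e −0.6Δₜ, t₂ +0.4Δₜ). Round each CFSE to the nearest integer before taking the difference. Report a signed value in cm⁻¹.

-1037

Ti³⁺: group 4, so d-count = 4 − 3 = 1.
Octahedral (high-spin): t₂g¹ eg⁰, CFSE = 1(−0.4) + 0(+0.6) = -0.4Δ₀ = -0.4 × 7775 = -3110 cm⁻¹.
Tetrahedral: e¹ t₂⁰, CFSE = 1(−0.6) + 0(+0.4) = -0.6Δₜ = -0.6 × (4/9) × 7775 = -2073 cm⁻¹.
Subtracting, OSPE = -3110 − (-2073) = -1037 cm⁻¹.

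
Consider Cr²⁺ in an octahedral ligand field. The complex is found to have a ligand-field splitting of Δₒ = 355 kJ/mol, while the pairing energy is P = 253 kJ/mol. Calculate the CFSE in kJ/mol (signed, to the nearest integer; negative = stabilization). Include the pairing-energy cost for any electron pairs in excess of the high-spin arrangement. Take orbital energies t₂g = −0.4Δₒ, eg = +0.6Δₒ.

-315

Cr²⁺: group 6, so d-count = 6 − 2 = 4.
Here Δₒ > P (355 > 253), so the low-spin state is favoured.
Filling d⁴ accordingly: t₂g⁴ eg⁰.
Orbital CFSE = -1.6Δₒ = -1.6 × 355 = -568 kJ/mol.
Excess pairs vs high-spin: 1 − 0 = 1; pairing cost = +253 kJ/mol.
Net CFSE = -568 + 253 = -315 kJ/mol.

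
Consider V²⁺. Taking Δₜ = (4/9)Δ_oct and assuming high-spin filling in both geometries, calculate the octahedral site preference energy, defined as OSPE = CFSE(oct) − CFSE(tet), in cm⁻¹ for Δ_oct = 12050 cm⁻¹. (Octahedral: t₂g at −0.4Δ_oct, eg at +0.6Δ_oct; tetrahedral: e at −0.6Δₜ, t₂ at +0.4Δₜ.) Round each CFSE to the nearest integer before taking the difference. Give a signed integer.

V²⁺: group 5, so d-count = 5 − 2 = 3.
Octahedral high-spin t₂g³ eg⁰: CFSE = -1.2 × 12050 = -14460 cm⁻¹.
Tetrahedral: e² t₂¹, CFSE = 2(−0.6) + 1(+0.4) = -0.8Δₜ = -0.8 × (4/9) × 12050 = -4284 cm⁻¹.
OSPE = CFSE(oct) − CFSE(tet) = -14460 − (-4284) = -10176 cm⁻¹.

-10176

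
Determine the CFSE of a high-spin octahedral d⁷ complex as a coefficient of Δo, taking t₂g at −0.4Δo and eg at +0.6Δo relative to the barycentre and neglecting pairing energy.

-0.8 Δo

Configuration: t₂g⁵ eg².
CFSE = 5(-0.4Δo) + 2(0.6Δo) = -2.0Δo + 1.2Δo = -0.8Δo.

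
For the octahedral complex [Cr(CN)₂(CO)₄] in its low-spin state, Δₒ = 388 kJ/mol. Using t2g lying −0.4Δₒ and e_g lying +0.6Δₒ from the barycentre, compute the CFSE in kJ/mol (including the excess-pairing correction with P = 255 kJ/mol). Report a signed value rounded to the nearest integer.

-366

Ligand charges: 2×(-1) from CN⁻ and 4×(+0) from CO sum to -2; with overall charge +0, Cr is +2.
Cr is in group 6, so Cr²⁺ is d⁴ (6 − 2 = 4).
The d⁴ electrons fill as t2g^4 e_g^0.
CFSE(orbital) = 4×(-0.4Δₒ) + 0×(0.6Δₒ) = -1.6Δₒ; with Δₒ = 388 kJ/mol that is -621 kJ/mol.
Relative to high-spin t2g^3 e_g^1 (0 paired), the low-spin configuration has 1 additional pair, contributing +1 × 255 = +255 kJ/mol.
Overall CFSE = -621 + 255 = -366 kJ/mol.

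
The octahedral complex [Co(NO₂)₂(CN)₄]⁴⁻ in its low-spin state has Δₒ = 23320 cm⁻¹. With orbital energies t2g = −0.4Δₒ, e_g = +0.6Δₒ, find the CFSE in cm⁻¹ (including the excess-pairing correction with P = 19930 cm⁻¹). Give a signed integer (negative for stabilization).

-22046

Ligand charges: 2×(-1) from NO₂⁻ and 4×(-1) from CN⁻ sum to -6; with overall charge -4, Co is +2.
Co sits in group 9; removing 2 electrons leaves Co²⁺ with 9 − 2 = 7 d electrons.
Electron filling gives t2g^6 e_g^1.
CFSE(orbital) = 6×(-0.4Δₒ) + 1×(0.6Δₒ) = -1.8Δₒ; with Δₒ = 23320 cm⁻¹ that is -41976 cm⁻¹.
Relative to high-spin t2g^5 e_g^2 (2 paired), the low-spin configuration has 1 additional pair, contributing +1 × 19930 = +19930 cm⁻¹.
Combining: -41976 + 19930 = -22046 cm⁻¹.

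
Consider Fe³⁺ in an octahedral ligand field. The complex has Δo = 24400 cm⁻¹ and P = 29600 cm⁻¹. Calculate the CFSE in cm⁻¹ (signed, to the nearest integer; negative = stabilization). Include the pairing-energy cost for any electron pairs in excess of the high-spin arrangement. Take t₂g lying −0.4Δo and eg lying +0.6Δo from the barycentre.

0

Group 8 minus oxidation state +3 gives a d⁵ configuration for Fe³⁺.
Since Δo = 24400 cm⁻¹ < P = 29600 cm⁻¹, the complex adopts the high-spin configuration.
Filling d⁵ accordingly: t₂g³ eg².
Orbital CFSE = 0.0Δo = 0.0 × 24400 = 0 cm⁻¹.
High-spin has no excess pairs, so no pairing correction applies.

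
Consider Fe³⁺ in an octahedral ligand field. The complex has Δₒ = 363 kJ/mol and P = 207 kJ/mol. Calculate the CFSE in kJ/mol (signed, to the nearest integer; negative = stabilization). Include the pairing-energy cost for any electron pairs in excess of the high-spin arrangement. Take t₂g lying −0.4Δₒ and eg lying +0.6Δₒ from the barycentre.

-312

Fe³⁺: group 8, so d-count = 8 − 3 = 5.
Δₒ > P, so pairing is preferred: the ground state is low-spin.
That gives t₂g⁵ eg⁰.
Orbital CFSE = -2.0Δₒ = -2.0 × 363 = -726 kJ/mol.
Excess pairs vs high-spin: 2 − 0 = 2; pairing cost = +414 kJ/mol.
Net CFSE = -726 + 414 = -312 kJ/mol.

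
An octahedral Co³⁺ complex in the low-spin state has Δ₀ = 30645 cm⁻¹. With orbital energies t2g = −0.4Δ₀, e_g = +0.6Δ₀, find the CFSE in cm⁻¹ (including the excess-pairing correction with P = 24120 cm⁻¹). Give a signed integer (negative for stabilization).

-25308

Group 9 minus oxidation state +3 gives a d⁶ configuration for Co³⁺.
Electron filling gives t2g^6 e_g^0.
CFSE(orbital) = 6×(-0.4Δ₀) + 0×(0.6Δ₀) = -2.4Δ₀; with Δ₀ = 30645 cm⁻¹ that is -73548 cm⁻¹.
Pairing penalty: 3 pairs vs 1 in the high-spin reference → 2 extra × P = 48240 cm⁻¹.
Overall CFSE = -73548 + 48240 = -25308 cm⁻¹.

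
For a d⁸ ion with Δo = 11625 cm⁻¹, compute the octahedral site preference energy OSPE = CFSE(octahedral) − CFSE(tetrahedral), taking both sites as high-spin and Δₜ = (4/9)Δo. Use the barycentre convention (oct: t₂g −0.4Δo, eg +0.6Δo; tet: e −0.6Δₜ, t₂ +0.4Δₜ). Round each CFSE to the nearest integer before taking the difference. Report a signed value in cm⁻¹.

-9817

In an octahedral site d⁸ (HS) is t₂g⁶ eg², giving CFSE(oct) = -1.2Δo = -13950 cm⁻¹.
Tetrahedral e⁴ t₂⁴ gives -0.8Δₜ = -0.8 × (4/9) × 11625 = -4133 cm⁻¹.
OSPE = -13950 − (-4133) = -9817 cm⁻¹.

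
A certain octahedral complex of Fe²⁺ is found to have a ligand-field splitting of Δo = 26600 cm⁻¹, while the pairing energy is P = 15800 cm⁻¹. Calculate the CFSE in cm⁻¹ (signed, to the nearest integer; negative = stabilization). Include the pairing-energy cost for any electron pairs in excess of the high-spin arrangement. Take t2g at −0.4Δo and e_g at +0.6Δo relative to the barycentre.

Fe sits in group 8; removing 2 electrons leaves Fe²⁺ with 8 − 2 = 6 d electrons.
With Δo > P the complex is low-spin.
Configuration: t2g^6 e_g^0.
Orbital CFSE = -2.4Δo = -2.4 × 26600 = -63840 cm⁻¹.
Excess pairs vs high-spin: 3 − 1 = 2; pairing cost = +31600 cm⁻¹.
Net CFSE = -63840 + 31600 = -32240 cm⁻¹.

-32240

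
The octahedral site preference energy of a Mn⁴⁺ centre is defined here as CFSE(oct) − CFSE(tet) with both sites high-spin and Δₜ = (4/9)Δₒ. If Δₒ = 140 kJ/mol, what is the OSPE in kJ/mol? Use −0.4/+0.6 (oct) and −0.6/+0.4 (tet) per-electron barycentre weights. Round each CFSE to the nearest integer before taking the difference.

Mn⁴⁺: group 7, so d-count = 7 − 4 = 3.
Octahedral high-spin t2g^3 e_g^0: CFSE = -1.2 × 140 = -168 kJ/mol.
In a tetrahedral site the filling is e^2 t2^1: CFSE(tet) = -0.8Δₜ = -0.8 × (4/9)(140) = -50 kJ/mol.
OSPE = CFSE(oct) − CFSE(tet) = -168 − (-50) = -118 kJ/mol.

-118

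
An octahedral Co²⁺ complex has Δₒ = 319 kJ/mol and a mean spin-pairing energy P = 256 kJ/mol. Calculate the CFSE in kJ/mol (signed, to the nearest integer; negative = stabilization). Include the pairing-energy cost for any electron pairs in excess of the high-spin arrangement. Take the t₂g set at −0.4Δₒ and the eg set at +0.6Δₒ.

Co is in group 9, so Co²⁺ is d⁷ (9 − 2 = 7).
With Δₒ > P the complex is low-spin.
Configuration: t₂g⁶ eg¹.
Orbital CFSE = -1.8Δₒ = -1.8 × 319 = -574 kJ/mol.
Excess pairs vs high-spin: 3 − 2 = 1; pairing cost = +256 kJ/mol.
Net CFSE = -574 + 256 = -318 kJ/mol.

-318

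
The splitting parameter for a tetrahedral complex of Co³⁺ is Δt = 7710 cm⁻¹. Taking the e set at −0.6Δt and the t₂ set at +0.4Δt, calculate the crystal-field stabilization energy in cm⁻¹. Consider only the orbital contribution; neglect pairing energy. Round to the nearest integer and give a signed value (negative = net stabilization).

-4626

Group 9 minus oxidation state +3 gives a d⁶ configuration for Co³⁺.
Tetrahedral fields are weak (Δₜ ≈ 4/9 Δₒ), so electrons fill high-spin.
Electron filling gives e³ t₂³.
CFSE(orbital) = 3×(-0.6Δt) + 3×(0.4Δt) = -0.6Δt; with Δt = 7710 cm⁻¹ that is -4626 cm⁻¹.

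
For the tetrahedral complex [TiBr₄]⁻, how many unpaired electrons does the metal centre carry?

1

Each Br⁻ contributes -1; 4 × (-1) = -4. With overall charge -1, Ti is in the +3 oxidation state.
Group 4 minus oxidation state +3 gives a d¹ configuration for Ti³⁺.
Tetrahedral splitting is small, so the complex is high-spin.
Configuration: e¹ t₂⁰, giving 1 unpaired electron.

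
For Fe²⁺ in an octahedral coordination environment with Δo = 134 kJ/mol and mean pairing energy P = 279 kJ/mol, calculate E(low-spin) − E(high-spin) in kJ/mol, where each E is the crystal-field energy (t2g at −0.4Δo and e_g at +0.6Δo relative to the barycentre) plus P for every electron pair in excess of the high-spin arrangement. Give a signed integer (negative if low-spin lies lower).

Fe is in group 8, so Fe²⁺ is d⁶ (8 − 2 = 6).
High-spin: t2g^4 e_g^2, CFSE = -0.4Δo = -54 kJ/mol.
Low-spin: t2g^6 e_g^0, orbital CFSE = -2.4Δo = -322 kJ/mol; plus 2 excess pairs × P = +558 kJ/mol; total 236 kJ/mol.
Thus E(LS) − E(HS) = 290 kJ/mol.

290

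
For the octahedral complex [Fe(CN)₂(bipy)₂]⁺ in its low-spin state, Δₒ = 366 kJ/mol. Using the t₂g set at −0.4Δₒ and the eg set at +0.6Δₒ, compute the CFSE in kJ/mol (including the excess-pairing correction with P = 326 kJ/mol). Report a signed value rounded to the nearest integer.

Ligand charges: 2×(-1) from CN⁻ and 2×(+0) from bipy sum to -2; with overall charge +1, Fe is +3.
Fe sits in group 8; removing 3 electrons leaves Fe³⁺ with 8 − 3 = 5 d electrons.
The d⁵ electrons fill as t₂g⁵ eg⁰.
The orbital stabilization is -2.0Δₒ = -2.0 × 366 = -732 kJ/mol.
Relative to high-spin t₂g³ eg² (0 paired), the low-spin configuration has 2 additional pairs, contributing +2 × 326 = +652 kJ/mol.
Overall CFSE = -732 + 652 = -80 kJ/mol.

-80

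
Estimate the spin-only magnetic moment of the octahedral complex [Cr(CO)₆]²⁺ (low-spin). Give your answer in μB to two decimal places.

2.83 μB

CO is neutral, so the +2 overall charge sits on Cr: oxidation state +2.
Group 6 minus oxidation state +2 gives a d⁴ configuration for Cr²⁺.
Configuration: t₂g⁴ eg⁰ → 2 unpaired electrons.
μ(spin-only) = √[2(2+2)] = √8 ≈ 2.83 μB.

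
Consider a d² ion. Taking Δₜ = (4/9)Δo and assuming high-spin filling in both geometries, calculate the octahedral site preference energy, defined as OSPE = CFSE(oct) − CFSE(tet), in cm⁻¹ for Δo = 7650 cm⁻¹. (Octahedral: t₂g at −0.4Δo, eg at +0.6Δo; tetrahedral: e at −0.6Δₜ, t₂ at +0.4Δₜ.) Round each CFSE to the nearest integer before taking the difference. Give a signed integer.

-2040

Octahedral high-spin t2g^2 e_g^0: CFSE = -0.8 × 7650 = -6120 cm⁻¹.
Tetrahedral: e^2 t2^0, CFSE = 2(−0.6) + 0(+0.4) = -1.2Δₜ = -1.2 × (4/9) × 7650 = -4080 cm⁻¹.
OSPE = -6120 − (-4080) = -2040 cm⁻¹.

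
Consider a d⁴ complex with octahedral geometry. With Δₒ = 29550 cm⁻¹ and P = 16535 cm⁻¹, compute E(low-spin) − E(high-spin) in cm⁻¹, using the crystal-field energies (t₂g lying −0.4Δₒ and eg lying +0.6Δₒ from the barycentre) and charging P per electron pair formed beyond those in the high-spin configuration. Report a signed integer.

-13015

In the high-spin limit (t₂g³ eg¹) the orbital term is -0.6Δₒ = -17730 cm⁻¹, with no excess pairing.
Low-spin t₂g⁴ eg⁰ gives -1.6Δₒ = -47280 cm⁻¹, but forming 1 extra pair costs 1P = 16535 cm⁻¹, so E(LS) = -47280 + 16535 = -30745 cm⁻¹.
The difference is -30745 − (-17730) = -13015 cm⁻¹, so low-spin lies lower.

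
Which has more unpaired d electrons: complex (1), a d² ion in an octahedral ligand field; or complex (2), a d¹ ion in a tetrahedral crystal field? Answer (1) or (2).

(1): t2g^2 e_g^0 → 2 unpaired.
(2): Tetrahedral splitting is small, so the complex is high-spin; e^1 t2^0 → 1 unpaired.
So (1) has more unpaired electrons.

(1)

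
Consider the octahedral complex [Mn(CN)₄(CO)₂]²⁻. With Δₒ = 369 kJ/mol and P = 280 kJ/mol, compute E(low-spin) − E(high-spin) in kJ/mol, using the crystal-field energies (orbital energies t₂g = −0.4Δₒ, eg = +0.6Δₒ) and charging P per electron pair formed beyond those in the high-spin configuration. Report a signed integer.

Ligand charges: 4×(-1) from CN⁻ and 2×(+0) from CO sum to -4; with overall charge -2, Mn is +2.
Group 7 minus oxidation state +2 gives a d⁵ configuration for Mn²⁺.
High-spin: t₂g³ eg², CFSE = 0.0Δₒ = 0 kJ/mol.
For low-spin the configuration is t₂g⁵ eg⁰: orbital energy -2.0 × 369 = -738 kJ/mol, and 2 additional pairs relative to high-spin add 560 kJ/mol, giving -178 kJ/mol.
The difference is -178 − (0) = -178 kJ/mol, so low-spin lies lower.

-178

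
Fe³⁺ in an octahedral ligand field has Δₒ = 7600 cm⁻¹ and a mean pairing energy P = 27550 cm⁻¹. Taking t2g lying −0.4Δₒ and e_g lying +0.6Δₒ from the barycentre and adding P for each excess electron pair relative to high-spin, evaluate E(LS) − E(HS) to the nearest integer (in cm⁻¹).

Fe sits in group 8; removing 3 electrons leaves Fe³⁺ with 8 − 3 = 5 d electrons.
High-spin: t2g^3 e_g^2, CFSE = 0.0Δₒ = 0 cm⁻¹.
For low-spin the configuration is t2g^5 e_g^0: orbital energy -2.0 × 7600 = -15200 cm⁻¹, and 2 additional pairs relative to high-spin add 55100 cm⁻¹, giving 39900 cm⁻¹.
The difference is 39900 − (0) = 39900 cm⁻¹, so high-spin lies lower.

39900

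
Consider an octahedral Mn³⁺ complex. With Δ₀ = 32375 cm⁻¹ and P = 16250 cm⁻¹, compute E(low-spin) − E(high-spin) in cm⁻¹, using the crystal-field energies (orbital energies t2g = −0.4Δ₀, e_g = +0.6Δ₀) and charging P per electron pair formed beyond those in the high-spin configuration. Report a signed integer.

-16125

Group 7 minus oxidation state +3 gives a d⁴ configuration for Mn³⁺.
High-spin d⁴ fills as t2g^3 e_g^1 with CFSE 3(−0.4) + 1(+0.6) = -0.6Δ₀ = -19425 cm⁻¹.
Low-spin: t2g^4 e_g^0, orbital CFSE = -1.6Δ₀ = -51800 cm⁻¹; plus 1 excess pair × P = +16250 cm⁻¹; total -35550 cm⁻¹.
E(LS) − E(HS) = -35550 − (-19425) = -16125 cm⁻¹.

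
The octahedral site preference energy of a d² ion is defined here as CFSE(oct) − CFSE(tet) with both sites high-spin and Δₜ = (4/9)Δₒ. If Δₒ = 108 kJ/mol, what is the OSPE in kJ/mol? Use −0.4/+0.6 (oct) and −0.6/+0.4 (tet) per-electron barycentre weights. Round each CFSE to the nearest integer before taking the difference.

Octahedral high-spin t₂g² eg⁰: CFSE = -0.8 × 108 = -86 kJ/mol.
In a tetrahedral site the filling is e² t₂⁰: CFSE(tet) = -1.2Δₜ = -1.2 × (4/9)(108) = -58 kJ/mol.
OSPE = CFSE(oct) − CFSE(tet) = -86 − (-58) = -28 kJ/mol.

-28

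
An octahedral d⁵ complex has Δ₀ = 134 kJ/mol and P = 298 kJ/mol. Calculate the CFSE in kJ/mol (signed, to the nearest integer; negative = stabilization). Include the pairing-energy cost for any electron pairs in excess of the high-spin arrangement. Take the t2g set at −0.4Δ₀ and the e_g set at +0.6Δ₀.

0

Here Δ₀ < P (134 < 298), so the high-spin state is favoured.
Filling d⁵ accordingly: t2g^3 e_g^2.
Orbital CFSE = 0.0Δ₀ = 0.0 × 134 = 0 kJ/mol.
High-spin has no excess pairs, so no pairing correction applies.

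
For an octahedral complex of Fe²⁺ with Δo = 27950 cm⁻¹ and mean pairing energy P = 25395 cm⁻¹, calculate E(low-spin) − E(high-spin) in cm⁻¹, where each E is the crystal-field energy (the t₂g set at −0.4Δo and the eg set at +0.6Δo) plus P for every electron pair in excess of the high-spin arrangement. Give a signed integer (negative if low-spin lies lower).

-5110

Fe sits in group 8; removing 2 electrons leaves Fe²⁺ with 8 − 2 = 6 d electrons.
High-spin d⁶ fills as t₂g⁴ eg² with CFSE 4(−0.4) + 2(+0.6) = -0.4Δo = -11180 cm⁻¹.
For low-spin the configuration is t₂g⁶ eg⁰: orbital energy -2.4 × 27950 = -67080 cm⁻¹, and 2 additional pairs relative to high-spin add 50790 cm⁻¹, giving -16290 cm⁻¹.
The difference is -16290 − (-11180) = -5110 cm⁻¹, so low-spin lies lower.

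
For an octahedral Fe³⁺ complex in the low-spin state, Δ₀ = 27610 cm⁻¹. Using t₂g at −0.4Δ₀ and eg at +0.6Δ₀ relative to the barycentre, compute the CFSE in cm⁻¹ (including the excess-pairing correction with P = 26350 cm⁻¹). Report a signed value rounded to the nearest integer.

Fe³⁺: group 8, so d-count = 8 − 3 = 5.
Electron filling gives t₂g⁵ eg⁰.
The orbital stabilization is -2.0Δ₀ = -2.0 × 27610 = -55220 cm⁻¹.
Pairing penalty: 2 pairs vs 0 in the high-spin reference → 2 extra × P = 52700 cm⁻¹.
Overall CFSE = -55220 + 52700 = -2520 cm⁻¹.

-2520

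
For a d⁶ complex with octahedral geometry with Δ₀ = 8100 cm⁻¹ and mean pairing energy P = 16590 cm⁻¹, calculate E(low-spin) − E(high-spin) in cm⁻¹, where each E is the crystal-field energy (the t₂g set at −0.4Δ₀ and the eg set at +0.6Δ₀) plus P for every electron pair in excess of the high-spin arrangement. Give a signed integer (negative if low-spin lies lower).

High-spin d⁶ fills as t₂g⁴ eg² with CFSE 4(−0.4) + 2(+0.6) = -0.4Δ₀ = -3240 cm⁻¹.
For low-spin the configuration is t₂g⁶ eg⁰: orbital energy -2.4 × 8100 = -19440 cm⁻¹, and 2 additional pairs relative to high-spin add 33180 cm⁻¹, giving 13740 cm⁻¹.
The difference is 13740 − (-3240) = 16980 cm⁻¹, so high-spin lies lower.

16980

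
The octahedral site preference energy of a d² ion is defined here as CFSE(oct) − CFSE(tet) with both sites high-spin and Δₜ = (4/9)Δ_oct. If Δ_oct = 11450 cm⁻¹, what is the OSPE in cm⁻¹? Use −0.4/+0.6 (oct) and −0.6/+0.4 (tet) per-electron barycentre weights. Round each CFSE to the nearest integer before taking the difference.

-3053

In an octahedral site d² (HS) is t₂g² eg⁰, giving CFSE(oct) = -0.8Δ_oct = -9160 cm⁻¹.
In a tetrahedral site the filling is e² t₂⁰: CFSE(tet) = -1.2Δₜ = -1.2 × (4/9)(11450) = -6107 cm⁻¹.
OSPE = CFSE(oct) − CFSE(tet) = -9160 − (-6107) = -3053 cm⁻¹.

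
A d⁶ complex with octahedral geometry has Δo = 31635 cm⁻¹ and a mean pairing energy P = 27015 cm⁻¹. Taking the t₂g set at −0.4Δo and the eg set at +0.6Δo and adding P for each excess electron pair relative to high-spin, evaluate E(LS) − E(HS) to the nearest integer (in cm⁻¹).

-9240

High-spin: t₂g⁴ eg², CFSE = -0.4Δo = -12654 cm⁻¹.
For low-spin the configuration is t₂g⁶ eg⁰: orbital energy -2.4 × 31635 = -75924 cm⁻¹, and 2 additional pairs relative to high-spin add 54030 cm⁻¹, giving -21894 cm⁻¹.
E(LS) − E(HS) = -21894 − (-12654) = -9240 cm⁻¹.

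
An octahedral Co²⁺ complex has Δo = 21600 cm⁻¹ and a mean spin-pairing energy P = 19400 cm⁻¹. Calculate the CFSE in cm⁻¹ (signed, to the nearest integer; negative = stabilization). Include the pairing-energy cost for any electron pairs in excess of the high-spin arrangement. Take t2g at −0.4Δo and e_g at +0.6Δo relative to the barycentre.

-19480

Co is in group 9, so Co²⁺ is d⁷ (9 − 2 = 7).
With Δo > P the complex is low-spin.
That gives t2g^6 e_g^1.
Orbital CFSE = -1.8Δo = -1.8 × 21600 = -38880 cm⁻¹.
Excess pairs vs high-spin: 3 − 2 = 1; pairing cost = +19400 cm⁻¹.
Net CFSE = -38880 + 19400 = -19480 cm⁻¹.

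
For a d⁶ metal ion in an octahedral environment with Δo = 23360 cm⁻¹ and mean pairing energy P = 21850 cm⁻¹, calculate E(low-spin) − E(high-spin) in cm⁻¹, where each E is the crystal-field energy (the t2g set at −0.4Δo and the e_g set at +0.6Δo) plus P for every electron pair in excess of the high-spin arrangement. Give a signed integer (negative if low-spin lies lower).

High-spin: t2g^4 e_g^2, CFSE = -0.4Δo = -9344 cm⁻¹.
Low-spin t2g^6 e_g^0 gives -2.4Δo = -56064 cm⁻¹, but forming 2 extra pairs costs 2P = 43700 cm⁻¹, so E(LS) = -56064 + 43700 = -12364 cm⁻¹.
Thus E(LS) − E(HS) = -3020 cm⁻¹.

-3020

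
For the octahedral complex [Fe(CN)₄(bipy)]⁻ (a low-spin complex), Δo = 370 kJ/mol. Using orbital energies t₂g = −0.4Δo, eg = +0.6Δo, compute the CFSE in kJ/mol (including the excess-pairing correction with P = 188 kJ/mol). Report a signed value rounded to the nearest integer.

-364

Ligand charges: 4×(-1) from CN⁻ and 1×(+0) from bipy sum to -4; with overall charge -1, Fe is +3.
Group 8 minus oxidation state +3 gives a d⁵ configuration for Fe³⁺.
Electron filling gives t₂g⁵ eg⁰.
CFSE(orbital) = 5×(-0.4Δo) + 0×(0.6Δo) = -2.0Δo; with Δo = 370 kJ/mol that is -740 kJ/mol.
High-spin d⁵ would be t₂g³ eg² with 0 pairs; low-spin has 2, so 2 excess pairs cost +2P = +376 kJ/mol.
Combining: -740 + 376 = -364 kJ/mol.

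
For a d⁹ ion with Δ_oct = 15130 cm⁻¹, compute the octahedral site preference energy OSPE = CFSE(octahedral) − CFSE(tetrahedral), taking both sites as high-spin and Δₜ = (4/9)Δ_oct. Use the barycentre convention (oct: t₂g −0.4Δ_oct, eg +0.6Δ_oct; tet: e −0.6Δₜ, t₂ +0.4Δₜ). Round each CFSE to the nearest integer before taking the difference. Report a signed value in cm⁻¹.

-6388

Octahedral high-spin t2g^6 e_g^3: CFSE = -0.6 × 15130 = -9078 cm⁻¹.
Tetrahedral e^4 t2^5 gives -0.4Δₜ = -0.4 × (4/9) × 15130 = -2690 cm⁻¹.
OSPE = -9078 − (-2690) = -6388 cm⁻¹.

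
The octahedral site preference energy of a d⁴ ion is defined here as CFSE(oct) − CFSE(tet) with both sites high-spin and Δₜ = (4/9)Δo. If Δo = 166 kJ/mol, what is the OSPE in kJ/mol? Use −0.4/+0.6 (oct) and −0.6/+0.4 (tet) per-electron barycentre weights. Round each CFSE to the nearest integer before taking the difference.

In an octahedral site d⁴ (HS) is t₂g³ eg¹, giving CFSE(oct) = -0.6Δo = -100 kJ/mol.
In a tetrahedral site the filling is e² t₂²: CFSE(tet) = -0.4Δₜ = -0.4 × (4/9)(166) = -30 kJ/mol.
Subtracting, OSPE = -100 − (-30) = -70 kJ/mol.

-70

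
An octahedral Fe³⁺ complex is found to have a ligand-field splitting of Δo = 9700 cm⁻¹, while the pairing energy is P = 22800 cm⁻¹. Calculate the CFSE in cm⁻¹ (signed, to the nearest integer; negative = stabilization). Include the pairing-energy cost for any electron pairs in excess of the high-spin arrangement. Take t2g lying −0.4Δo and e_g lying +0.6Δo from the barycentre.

0

Fe sits in group 8; removing 3 electrons leaves Fe³⁺ with 8 − 3 = 5 d electrons.
Since Δo = 9700 cm⁻¹ < P = 22800 cm⁻¹, the complex adopts the high-spin configuration.
That gives t2g^3 e_g^2.
Orbital CFSE = 0.0Δo = 0.0 × 9700 = 0 cm⁻¹.
High-spin has no excess pairs, so no pairing correction applies.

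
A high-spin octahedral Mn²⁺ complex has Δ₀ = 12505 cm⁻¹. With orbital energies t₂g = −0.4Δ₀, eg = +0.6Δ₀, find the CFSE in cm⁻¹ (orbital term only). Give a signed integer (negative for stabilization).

Mn²⁺: group 7, so d-count = 7 − 2 = 5.
Electron filling gives t₂g³ eg².
Orbital CFSE = 3(-0.4) + 2(0.6) = 0.0Δ₀ = 0.0 × 12505 = 0 cm⁻¹.

0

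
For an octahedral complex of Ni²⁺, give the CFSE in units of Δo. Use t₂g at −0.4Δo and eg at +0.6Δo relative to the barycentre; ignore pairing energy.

-1.2 Δo

Ni sits in group 10; removing 2 electrons leaves Ni²⁺ with 10 − 2 = 8 d electrons.
Configuration: t₂g⁶ eg².
CFSE = 6(-0.4Δo) + 2(0.6Δo) = -2.4Δo + 1.2Δo = -1.2Δo.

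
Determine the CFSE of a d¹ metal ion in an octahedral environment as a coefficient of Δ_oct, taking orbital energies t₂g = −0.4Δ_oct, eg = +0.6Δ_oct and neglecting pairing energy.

Configuration: t₂g¹ eg⁰.
CFSE = 1(-0.4Δ_oct) + 0(0.6Δ_oct) = -0.4Δ_oct + 0.0Δ_oct = -0.4Δ_oct.

-0.4 Δ_oct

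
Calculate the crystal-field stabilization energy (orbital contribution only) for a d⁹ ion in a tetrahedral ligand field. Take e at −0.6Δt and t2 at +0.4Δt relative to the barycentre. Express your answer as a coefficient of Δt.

Tetrahedral splitting is small, so the complex is high-spin.
Configuration: e^4 t2^5.
CFSE = 4(-0.6Δt) + 5(0.4Δt) = -2.4Δt + 2.0Δt = -0.4Δt.

-0.4 Δt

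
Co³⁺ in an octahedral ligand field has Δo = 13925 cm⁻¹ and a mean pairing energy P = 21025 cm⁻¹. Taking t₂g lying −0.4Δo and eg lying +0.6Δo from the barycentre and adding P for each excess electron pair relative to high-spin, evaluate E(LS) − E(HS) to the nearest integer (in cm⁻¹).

Co³⁺: group 9, so d-count = 9 − 3 = 6.
High-spin: t₂g⁴ eg², CFSE = -0.4Δo = -5570 cm⁻¹.
Low-spin t₂g⁶ eg⁰ gives -2.4Δo = -33420 cm⁻¹, but forming 2 extra pairs costs 2P = 42050 cm⁻¹, so E(LS) = -33420 + 42050 = 8630 cm⁻¹.
The difference is 8630 − (-5570) = 14200 cm⁻¹, so high-spin lies lower.

14200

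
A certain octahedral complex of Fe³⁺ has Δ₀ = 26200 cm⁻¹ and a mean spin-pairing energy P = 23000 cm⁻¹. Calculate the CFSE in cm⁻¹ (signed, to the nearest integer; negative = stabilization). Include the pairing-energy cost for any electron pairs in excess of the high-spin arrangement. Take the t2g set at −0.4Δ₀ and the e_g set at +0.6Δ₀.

Fe sits in group 8; removing 3 electrons leaves Fe³⁺ with 8 − 3 = 5 d electrons.
With Δ₀ > P the complex is low-spin.
That gives t2g^5 e_g^0.
Orbital CFSE = -2.0Δ₀ = -2.0 × 26200 = -52400 cm⁻¹.
Excess pairs vs high-spin: 2 − 0 = 2; pairing cost = +46000 cm⁻¹.
Net CFSE = -52400 + 46000 = -6400 cm⁻¹.

-6400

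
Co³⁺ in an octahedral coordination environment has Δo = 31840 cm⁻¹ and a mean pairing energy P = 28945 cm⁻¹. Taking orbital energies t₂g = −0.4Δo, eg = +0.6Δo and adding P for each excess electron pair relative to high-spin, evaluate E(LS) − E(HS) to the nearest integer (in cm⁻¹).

Co³⁺: group 9, so d-count = 9 − 3 = 6.
High-spin: t₂g⁴ eg², CFSE = -0.4Δo = -12736 cm⁻¹.
Low-spin: t₂g⁶ eg⁰, orbital CFSE = -2.4Δo = -76416 cm⁻¹; plus 2 excess pairs × P = +57890 cm⁻¹; total -18526 cm⁻¹.
The difference is -18526 − (-12736) = -5790 cm⁻¹, so low-spin lies lower.

-5790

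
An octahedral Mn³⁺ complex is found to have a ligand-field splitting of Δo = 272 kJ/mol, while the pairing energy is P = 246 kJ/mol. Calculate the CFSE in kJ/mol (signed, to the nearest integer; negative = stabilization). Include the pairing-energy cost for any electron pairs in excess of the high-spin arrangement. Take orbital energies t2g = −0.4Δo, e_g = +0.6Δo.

-189

Mn is in group 7, so Mn³⁺ is d⁴ (7 − 3 = 4).
Since Δo = 272 kJ/mol > P = 246 kJ/mol, the complex adopts the low-spin configuration.
Configuration: t2g^4 e_g^0.
Orbital CFSE = -1.6Δo = -1.6 × 272 = -435 kJ/mol.
Excess pairs vs high-spin: 1 − 0 = 1; pairing cost = +246 kJ/mol.
Net CFSE = -435 + 246 = -189 kJ/mol.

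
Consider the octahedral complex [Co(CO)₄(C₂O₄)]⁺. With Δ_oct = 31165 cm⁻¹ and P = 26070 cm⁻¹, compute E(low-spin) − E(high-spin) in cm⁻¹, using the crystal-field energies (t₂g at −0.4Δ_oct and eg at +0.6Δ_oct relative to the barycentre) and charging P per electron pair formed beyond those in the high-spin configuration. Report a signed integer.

Ligand charges: 4×(+0) from CO and 1×(-2) from C₂O₄²⁻ sum to -2; with overall charge +1, Co is +3.
Co sits in group 9; removing 3 electrons leaves Co³⁺ with 9 − 3 = 6 d electrons.
In the high-spin limit (t₂g⁴ eg²) the orbital term is -0.4Δ_oct = -12466 cm⁻¹, with no excess pairing.
For low-spin the configuration is t₂g⁶ eg⁰: orbital energy -2.4 × 31165 = -74796 cm⁻¹, and 2 additional pairs relative to high-spin add 52140 cm⁻¹, giving -22656 cm⁻¹.
The difference is -22656 − (-12466) = -10190 cm⁻¹, so low-spin lies lower.

-10190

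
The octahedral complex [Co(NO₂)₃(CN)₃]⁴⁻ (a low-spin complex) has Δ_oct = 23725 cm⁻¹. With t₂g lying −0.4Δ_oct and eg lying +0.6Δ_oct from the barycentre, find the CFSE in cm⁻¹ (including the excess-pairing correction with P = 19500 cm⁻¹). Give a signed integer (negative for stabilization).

Ligand charges: 3×(-1) from NO₂⁻ and 3×(-1) from CN⁻ sum to -6; with overall charge -4, Co is +2.
Group 9 minus oxidation state +2 gives a d⁷ configuration for Co²⁺.
The d⁷ electrons fill as t₂g⁶ eg¹.
Orbital CFSE = 6(-0.4) + 1(0.6) = -1.8Δ_oct = -1.8 × 23725 = -42705 cm⁻¹.
High-spin d⁷ would be t₂g⁵ eg² with 2 pairs; low-spin has 3, so 1 excess pair costs +1P = +19500 cm⁻¹.
Overall CFSE = -42705 + 19500 = -23205 cm⁻¹.

-23205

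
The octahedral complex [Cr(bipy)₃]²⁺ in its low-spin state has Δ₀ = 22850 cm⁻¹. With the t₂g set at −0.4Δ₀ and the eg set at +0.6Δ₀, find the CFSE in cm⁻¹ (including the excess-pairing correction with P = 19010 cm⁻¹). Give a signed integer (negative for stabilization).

bipy is neutral, so the +2 overall charge sits on Cr: oxidation state +2.
Cr sits in group 6; removing 2 electrons leaves Cr²⁺ with 6 − 2 = 4 d electrons.
Configuration: t₂g⁴ eg⁰.
The orbital stabilization is -1.6Δ₀ = -1.6 × 22850 = -36560 cm⁻¹.
High-spin d⁴ would be t₂g³ eg¹ with 0 pairs; low-spin has 1, so 1 excess pair costs +1P = +19010 cm⁻¹.
Overall CFSE = -36560 + 19010 = -17550 cm⁻¹.

-17550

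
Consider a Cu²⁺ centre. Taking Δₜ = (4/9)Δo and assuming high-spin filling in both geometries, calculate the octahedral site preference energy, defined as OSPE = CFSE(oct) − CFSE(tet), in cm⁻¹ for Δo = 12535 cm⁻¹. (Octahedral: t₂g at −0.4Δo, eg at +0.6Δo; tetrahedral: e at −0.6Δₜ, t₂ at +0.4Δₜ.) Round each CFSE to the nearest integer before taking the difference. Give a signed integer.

-5293

Cu is in group 11, so Cu²⁺ is d⁹ (11 − 2 = 9).
Octahedral (high-spin): t2g^6 e_g^3, CFSE = 6(−0.4) + 3(+0.6) = -0.6Δo = -0.6 × 12535 = -7521 cm⁻¹.
Tetrahedral: e^4 t2^5, CFSE = 4(−0.6) + 5(+0.4) = -0.4Δₜ = -0.4 × (4/9) × 12535 = -2228 cm⁻¹.
OSPE = CFSE(oct) − CFSE(tet) = -7521 − (-2228) = -5293 cm⁻¹.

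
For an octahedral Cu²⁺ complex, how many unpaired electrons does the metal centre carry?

Cu is in group 11, so Cu²⁺ is d⁹ (11 − 2 = 9).
For octahedral d⁹ the high- and low-spin configurations coincide.
Configuration: t₂g⁶ eg³, giving 1 unpaired electron.

1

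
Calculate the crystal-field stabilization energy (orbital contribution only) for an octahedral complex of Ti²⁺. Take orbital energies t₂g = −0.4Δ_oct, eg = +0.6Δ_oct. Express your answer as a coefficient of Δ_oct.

Ti is in group 4, so Ti²⁺ is d² (4 − 2 = 2).
Configuration: t₂g² eg⁰.
CFSE = 2(-0.4Δ_oct) + 0(0.6Δ_oct) = -0.8Δ_oct + 0.0Δ_oct = -0.8Δ_oct.

-0.8 Δ_oct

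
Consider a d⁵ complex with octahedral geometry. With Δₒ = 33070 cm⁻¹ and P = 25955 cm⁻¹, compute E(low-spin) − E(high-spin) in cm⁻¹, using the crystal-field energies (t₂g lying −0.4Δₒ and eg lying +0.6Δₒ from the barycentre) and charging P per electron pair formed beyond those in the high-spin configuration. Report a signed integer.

-14230

High-spin d⁵ fills as t₂g³ eg² with CFSE 3(−0.4) + 2(+0.6) = 0.0Δₒ = 0 cm⁻¹.
For low-spin the configuration is t₂g⁵ eg⁰: orbital energy -2.0 × 33070 = -66140 cm⁻¹, and 2 additional pairs relative to high-spin add 51910 cm⁻¹, giving -14230 cm⁻¹.
The difference is -14230 − (0) = -14230 cm⁻¹, so low-spin lies lower.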